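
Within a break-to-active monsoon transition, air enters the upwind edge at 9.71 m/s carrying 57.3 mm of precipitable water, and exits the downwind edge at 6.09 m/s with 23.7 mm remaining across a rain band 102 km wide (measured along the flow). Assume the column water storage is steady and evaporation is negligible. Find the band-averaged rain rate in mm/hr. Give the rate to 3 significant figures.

Column moisture flux per unit crosswind length is F = V × PW.
Inflow: F_in = 9.71 × 57.3 = 556.383 mm·m/s
Outflow: F_out = 6.09 × 23.7 = 144.333 mm·m/s
Steady-state rate R = (F_in − F_out)/L = (556.383 − 144.333) / 102000 m = 4.040e-03 mm/s.
R = 4.040e-03 × 3600 = 14.5 mm/hr.

R ≈ 14.5 mm/hr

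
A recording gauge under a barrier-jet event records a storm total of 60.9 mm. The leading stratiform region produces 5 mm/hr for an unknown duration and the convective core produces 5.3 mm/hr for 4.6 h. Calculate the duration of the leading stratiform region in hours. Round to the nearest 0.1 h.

duration ≈ 7.3 h

Known phases: 5.3 × 4.6 = 24.38 mm.
Remaining depth = 60.9 − 24.38 = 36.52 mm.
Duration = 36.52 / 5 = 7.3 h.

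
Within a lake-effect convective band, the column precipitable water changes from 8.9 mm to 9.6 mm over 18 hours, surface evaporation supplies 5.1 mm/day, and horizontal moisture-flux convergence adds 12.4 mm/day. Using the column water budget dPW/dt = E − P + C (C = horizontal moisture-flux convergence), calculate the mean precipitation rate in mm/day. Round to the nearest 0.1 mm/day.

dPW/dt = (9.6 − 8.9) mm / (18/24 day) = +0.933 mm/day.
P = E + C − dPW/dt = 5.1 + (12.4) − (+0.933) = 16.6 mm/day.

P ≈ 16.6 mm/day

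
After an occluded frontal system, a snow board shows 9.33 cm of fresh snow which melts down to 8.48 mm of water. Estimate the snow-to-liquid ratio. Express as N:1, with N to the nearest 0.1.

Ratio = snow depth / SWE = 93.3 mm / 8.48 mm = 11.0, i.e. 11.0:1.

ratio ≈ 11.0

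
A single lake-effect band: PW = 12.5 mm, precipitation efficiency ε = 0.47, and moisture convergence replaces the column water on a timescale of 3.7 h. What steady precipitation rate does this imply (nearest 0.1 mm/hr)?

R ≈ 1.6 mm/hr

Each overturning extracts ε × PW = 0.47 × 12.5 = 5.875 mm.
Rate = ε·PW / τ = 5.875 / 3.7 h = 1.6 mm/hr.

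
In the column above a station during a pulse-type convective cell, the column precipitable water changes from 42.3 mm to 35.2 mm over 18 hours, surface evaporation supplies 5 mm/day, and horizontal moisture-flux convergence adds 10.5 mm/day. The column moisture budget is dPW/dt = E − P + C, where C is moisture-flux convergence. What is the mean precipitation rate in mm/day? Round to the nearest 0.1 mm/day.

dPW/dt = (35.2 − 42.3) mm / (18/24 day) = -9.467 mm/day.
P = E + C − dPW/dt = 5 + (10.5) − (-9.467) = 25.0 mm/day.

P ≈ 25.0 mm/day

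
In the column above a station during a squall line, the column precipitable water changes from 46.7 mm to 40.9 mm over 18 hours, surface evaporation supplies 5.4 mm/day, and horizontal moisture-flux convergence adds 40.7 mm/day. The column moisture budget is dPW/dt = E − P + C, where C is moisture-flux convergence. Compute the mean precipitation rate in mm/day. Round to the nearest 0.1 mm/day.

P ≈ 53.8 mm/day

dPW/dt = (40.9 − 46.7) mm / (18/24 day) = -7.733 mm/day.
P = E + C − dPW/dt = 5.4 + (40.7) − (-7.733) = 53.8 mm/day.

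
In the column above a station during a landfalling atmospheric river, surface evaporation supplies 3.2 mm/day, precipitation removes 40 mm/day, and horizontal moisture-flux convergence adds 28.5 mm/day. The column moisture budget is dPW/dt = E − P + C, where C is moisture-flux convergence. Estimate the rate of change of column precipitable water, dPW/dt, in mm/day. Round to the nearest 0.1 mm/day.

dPW/dt ≈ -8.3 mm/day

dPW/dt = E − P + C = 3.2 − 40 + (28.5) = -8.3 mm/day.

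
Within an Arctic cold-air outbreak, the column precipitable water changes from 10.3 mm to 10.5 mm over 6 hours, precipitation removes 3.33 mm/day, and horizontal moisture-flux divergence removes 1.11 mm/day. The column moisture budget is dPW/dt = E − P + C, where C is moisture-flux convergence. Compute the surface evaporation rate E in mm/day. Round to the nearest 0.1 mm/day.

dPW/dt = (10.5 − 10.3) mm / (6/24 day) = +0.800 mm/day.
E = dPW/dt + P − C = (+0.800) + 3.33 − (-1.11) = 5.2 mm/day.

E ≈ 5.2 mm/day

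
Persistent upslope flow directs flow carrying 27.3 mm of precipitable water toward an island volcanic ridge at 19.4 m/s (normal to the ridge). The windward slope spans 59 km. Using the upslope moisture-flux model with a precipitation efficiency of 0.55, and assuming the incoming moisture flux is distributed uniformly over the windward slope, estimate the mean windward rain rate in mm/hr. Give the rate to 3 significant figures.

R ≈ 17.8 mm/hr

Incoming column moisture flux per unit ridge length: F = V × PW = 19.4 × 27.3 = 529.62 mm·m/s.
Spread over the 59 km slope with efficiency ε = 0.55: R = ε·F/W = 0.55 × 529.62 / 59000 m = 4.937e-03 mm/s.
R = 4.937e-03 × 3600 = 17.8 mm/hr.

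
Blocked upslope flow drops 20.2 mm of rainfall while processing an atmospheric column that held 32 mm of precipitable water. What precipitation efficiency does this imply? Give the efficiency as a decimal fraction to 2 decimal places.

ε ≈ 0.63

ε = rainfall / PW = 20.2 / 32 = 0.63.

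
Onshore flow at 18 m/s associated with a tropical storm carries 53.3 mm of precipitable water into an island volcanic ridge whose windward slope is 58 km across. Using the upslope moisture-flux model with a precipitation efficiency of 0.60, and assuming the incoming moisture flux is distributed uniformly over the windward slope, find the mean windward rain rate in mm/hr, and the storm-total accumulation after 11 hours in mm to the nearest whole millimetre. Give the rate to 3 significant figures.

R ≈ 35.7 mm/hr; total ≈ 393 mm

Incoming column moisture flux per unit ridge length: F = V × PW = 18 × 53.3 = 959.4 mm·m/s.
Spread over the 58 km slope with efficiency ε = 0.60: R = ε·F/W = 0.60 × 959.4 / 58000 m = 9.925e-03 mm/s.
R = 9.925e-03 × 3600 = 35.7 mm/hr.
Over 11 h: total = 35.7 × 11 = 392.7 ≈ 393 mm.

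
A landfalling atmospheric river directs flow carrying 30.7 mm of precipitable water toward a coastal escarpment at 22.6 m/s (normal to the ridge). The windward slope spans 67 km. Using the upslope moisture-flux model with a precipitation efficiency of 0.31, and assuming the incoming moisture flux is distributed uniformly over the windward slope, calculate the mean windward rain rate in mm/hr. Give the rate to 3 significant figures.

Incoming column moisture flux per unit ridge length: F = V × PW = 22.6 × 30.7 = 693.82 mm·m/s.
Spread over the 67 km slope with efficiency ε = 0.31: R = ε·F/W = 0.31 × 693.82 / 67000 m = 3.210e-03 mm/s.
R = 3.210e-03 × 3600 = 11.6 mm/hr.

R ≈ 11.6 mm/hr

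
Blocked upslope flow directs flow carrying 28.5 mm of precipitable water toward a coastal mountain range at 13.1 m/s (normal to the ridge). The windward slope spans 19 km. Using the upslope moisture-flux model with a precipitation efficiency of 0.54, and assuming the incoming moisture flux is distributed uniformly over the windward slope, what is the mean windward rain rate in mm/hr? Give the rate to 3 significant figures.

Incoming column moisture flux per unit ridge length: F = V × PW = 13.1 × 28.5 = 373.35 mm·m/s.
Spread over the 19 km slope with efficiency ε = 0.54: R = ε·F/W = 0.54 × 373.35 / 19000 m = 1.061e-02 mm/s.
R = 1.061e-02 × 3600 = 38.2 mm/hr.

R ≈ 38.2 mm/hr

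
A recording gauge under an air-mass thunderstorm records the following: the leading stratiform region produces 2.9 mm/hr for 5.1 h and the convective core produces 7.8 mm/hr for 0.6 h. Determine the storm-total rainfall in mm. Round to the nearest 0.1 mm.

Total = Σ Rᵢ Δtᵢ = 2.9 × 5.1 + 7.8 × 0.6
      = 14.79 + 4.68 = 19.5 mm.

total ≈ 19.5 mm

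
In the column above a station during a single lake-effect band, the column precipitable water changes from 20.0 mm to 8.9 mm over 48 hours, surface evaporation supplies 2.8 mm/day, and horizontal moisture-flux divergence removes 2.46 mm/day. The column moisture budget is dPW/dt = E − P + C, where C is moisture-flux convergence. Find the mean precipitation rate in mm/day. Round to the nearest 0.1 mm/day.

P ≈ 5.9 mm/day

dPW/dt = (8.9 − 20.0) mm / (48/24 day) = -5.550 mm/day.
P = E + C − dPW/dt = 2.8 + (-2.46) − (-5.550) = 5.9 mm/day.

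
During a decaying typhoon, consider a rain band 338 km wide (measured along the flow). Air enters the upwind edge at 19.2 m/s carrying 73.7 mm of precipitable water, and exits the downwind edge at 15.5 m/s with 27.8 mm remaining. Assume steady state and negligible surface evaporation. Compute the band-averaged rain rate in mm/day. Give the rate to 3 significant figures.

Column moisture flux per unit crosswind length is F = V × PW.
Inflow: F_in = 19.2 × 73.7 = 1415.04 mm·m/s
Outflow: F_out = 15.5 × 27.8 = 430.9 mm·m/s
Steady-state rate R = (F_in − F_out)/L = (1415.04 − 430.9) / 338000 m = 2.912e-03 mm/s.
R = 2.912e-03 × 3600 × 24 = 252 mm/day.

R ≈ 252 mm/day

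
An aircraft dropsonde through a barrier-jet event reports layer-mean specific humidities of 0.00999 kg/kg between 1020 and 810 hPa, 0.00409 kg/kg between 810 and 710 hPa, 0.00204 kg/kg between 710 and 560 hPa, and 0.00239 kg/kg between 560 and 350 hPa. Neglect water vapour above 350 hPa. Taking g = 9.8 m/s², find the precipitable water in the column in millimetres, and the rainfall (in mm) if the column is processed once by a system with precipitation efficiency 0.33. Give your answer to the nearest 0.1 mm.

Precipitable water is the column-integrated vapour mass per unit area: PW = (1/g) Σ q̄ Δp, with q in kg/kg and Δp in Pa (1 kg/m² of water = 1 mm).
Layer 1020–810 hPa: Δp = 210 hPa = 21000 Pa, q̄ = 0.00999 kg/kg → 0.00999 × 21000 / 9.8 = 21.41 mm
Layer 810–710 hPa: Δp = 100 hPa = 10000 Pa, q̄ = 0.00409 kg/kg → 0.00409 × 10000 / 9.8 = 4.17 mm
Layer 710–560 hPa: Δp = 150 hPa = 15000 Pa, q̄ = 0.00204 kg/kg → 0.00204 × 15000 / 9.8 = 3.12 mm
Layer 560–350 hPa: Δp = 210 hPa = 21000 Pa, q̄ = 0.00239 kg/kg → 0.00239 × 21000 / 9.8 = 5.12 mm
PW = 21.41 + 4.17 + 3.12 + 5.12 = 33.82 ≈ 33.8 mm.
Rainfall = ε × PW = 0.33 × 33.8 = 11.2 mm.

PW ≈ 33.8 mm; rainfall ≈ 11.2 mm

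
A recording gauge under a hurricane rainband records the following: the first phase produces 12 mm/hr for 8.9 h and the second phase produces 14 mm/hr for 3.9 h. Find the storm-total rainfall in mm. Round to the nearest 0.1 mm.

total ≈ 161.4 mm

Total = Σ Rᵢ Δtᵢ = 12 × 8.9 + 14 × 3.9
      = 106.8 + 54.6 = 161.4 mm.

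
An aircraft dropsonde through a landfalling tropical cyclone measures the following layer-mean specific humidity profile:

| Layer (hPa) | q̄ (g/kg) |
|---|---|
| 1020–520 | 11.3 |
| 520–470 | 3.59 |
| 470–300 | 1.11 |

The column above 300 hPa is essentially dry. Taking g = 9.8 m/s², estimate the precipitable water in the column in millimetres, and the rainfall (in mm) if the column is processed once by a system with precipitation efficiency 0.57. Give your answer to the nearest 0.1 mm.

Precipitable water is the column-integrated vapour mass per unit area: PW = (1/g) Σ q̄ Δp, with q in kg/kg and Δp in Pa (1 kg/m² of water = 1 mm).
Layer 1020–520 hPa: Δp = 500 hPa = 50000 Pa, q̄ = 0.0113 kg/kg → 0.0113 × 50000 / 9.8 = 57.65 mm
Layer 520–470 hPa: Δp = 50 hPa = 5000 Pa, q̄ = 0.00359 kg/kg → 0.00359 × 5000 / 9.8 = 1.83 mm
Layer 470–300 hPa: Δp = 170 hPa = 17000 Pa, q̄ = 0.00111 kg/kg → 0.00111 × 17000 / 9.8 = 1.93 mm
PW = 57.65 + 1.83 + 1.93 = 61.41 ≈ 61.4 mm.
Rainfall = ε × PW = 0.57 × 61.4 = 35.0 mm.

PW ≈ 61.4 mm; rainfall ≈ 35.0 mm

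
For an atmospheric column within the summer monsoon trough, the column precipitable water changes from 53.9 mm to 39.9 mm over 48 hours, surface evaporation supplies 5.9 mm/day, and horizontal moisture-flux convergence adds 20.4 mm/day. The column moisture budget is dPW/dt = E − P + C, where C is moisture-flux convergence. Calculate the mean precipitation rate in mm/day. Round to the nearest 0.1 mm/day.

dPW/dt = (39.9 − 53.9) mm / (48/24 day) = -7.000 mm/day.
P = E + C − dPW/dt = 5.9 + (20.4) − (-7.000) = 33.3 mm/day.

P ≈ 33.3 mm/day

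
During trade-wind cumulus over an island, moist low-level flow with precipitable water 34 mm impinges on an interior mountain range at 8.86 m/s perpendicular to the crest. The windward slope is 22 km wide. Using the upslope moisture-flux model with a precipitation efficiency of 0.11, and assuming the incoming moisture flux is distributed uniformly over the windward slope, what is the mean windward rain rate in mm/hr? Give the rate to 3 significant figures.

Incoming column moisture flux per unit ridge length: F = V × PW = 8.86 × 34 = 301.24 mm·m/s.
Spread over the 22 km slope with efficiency ε = 0.11: R = ε·F/W = 0.11 × 301.24 / 22000 m = 1.506e-03 mm/s.
R = 1.506e-03 × 3600 = 5.42 mm/hr.

R ≈ 5.42 mm/hr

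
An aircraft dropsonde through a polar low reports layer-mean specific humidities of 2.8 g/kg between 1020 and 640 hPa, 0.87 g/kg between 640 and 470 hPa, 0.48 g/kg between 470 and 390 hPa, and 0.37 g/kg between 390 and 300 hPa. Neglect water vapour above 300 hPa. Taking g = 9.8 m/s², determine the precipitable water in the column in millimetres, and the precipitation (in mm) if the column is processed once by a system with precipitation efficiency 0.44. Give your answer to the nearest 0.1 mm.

Precipitable water is the column-integrated vapour mass per unit area: PW = (1/g) Σ q̄ Δp, with q in kg/kg and Δp in Pa (1 kg/m² of water = 1 mm).
Layer 1020–640 hPa: Δp = 380 hPa = 38000 Pa, q̄ = 0.0028 kg/kg → 0.0028 × 38000 / 9.8 = 10.86 mm
Layer 640–470 hPa: Δp = 170 hPa = 17000 Pa, q̄ = 0.00087 kg/kg → 0.00087 × 17000 / 9.8 = 1.51 mm
Layer 470–390 hPa: Δp = 80 hPa = 8000 Pa, q̄ = 0.00048 kg/kg → 0.00048 × 8000 / 9.8 = 0.39 mm
Layer 390–300 hPa: Δp = 90 hPa = 9000 Pa, q̄ = 0.00037 kg/kg → 0.00037 × 9000 / 9.8 = 0.34 mm
PW = 10.86 + 1.51 + 0.39 + 0.34 = 13.10 ≈ 13.1 mm.
Precipitation = ε × PW = 0.44 × 13.1 = 5.8 mm.

PW ≈ 13.1 mm; precipitation ≈ 5.8 mm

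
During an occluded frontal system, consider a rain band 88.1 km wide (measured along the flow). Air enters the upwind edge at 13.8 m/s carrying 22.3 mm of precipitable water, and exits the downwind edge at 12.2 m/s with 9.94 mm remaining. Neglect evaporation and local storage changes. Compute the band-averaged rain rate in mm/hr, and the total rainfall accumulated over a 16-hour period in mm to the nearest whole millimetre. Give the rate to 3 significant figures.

R ≈ 7.62 mm/hr; total ≈ 122 mm

Column moisture flux per unit crosswind length is F = V × PW.
Inflow: F_in = 13.8 × 22.3 = 307.74 mm·m/s
Outflow: F_out = 12.2 × 9.94 = 121.268 mm·m/s
Steady-state rate R = (F_in − F_out)/L = (307.74 − 121.268) / 88100 m = 2.117e-03 mm/s.
R = 2.117e-03 × 3600 = 7.62 mm/hr.
Over 16 h: total = 7.62 × 16 = 121.92 ≈ 122 mm.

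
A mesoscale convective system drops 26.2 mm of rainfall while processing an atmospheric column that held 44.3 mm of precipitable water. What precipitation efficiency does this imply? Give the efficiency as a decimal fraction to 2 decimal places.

ε = rainfall / PW = 26.2 / 44.3 = 0.59.

ε ≈ 0.59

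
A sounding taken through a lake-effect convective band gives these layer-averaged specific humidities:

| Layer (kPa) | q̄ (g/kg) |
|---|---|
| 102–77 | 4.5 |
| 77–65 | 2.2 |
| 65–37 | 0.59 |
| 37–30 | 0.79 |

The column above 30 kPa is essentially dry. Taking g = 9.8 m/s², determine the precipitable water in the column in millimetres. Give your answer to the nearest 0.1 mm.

Precipitable water is the column-integrated vapour mass per unit area: PW = (1/g) Σ q̄ Δp, with q in kg/kg and Δp in Pa (1 kg/m² of water = 1 mm).
Layer 102–77 kPa: Δp = 250 hPa = 25000 Pa, q̄ = 0.0045 kg/kg → 0.0045 × 25000 / 9.8 = 11.48 mm
Layer 77–65 kPa: Δp = 120 hPa = 12000 Pa, q̄ = 0.0022 kg/kg → 0.0022 × 12000 / 9.8 = 2.69 mm
Layer 65–37 kPa: Δp = 280 hPa = 28000 Pa, q̄ = 0.00059 kg/kg → 0.00059 × 28000 / 9.8 = 1.69 mm
Layer 37–30 kPa: Δp = 70 hPa = 7000 Pa, q̄ = 0.00079 kg/kg → 0.00079 × 7000 / 9.8 = 0.56 mm
PW = 11.48 + 2.69 + 1.69 + 0.56 = 16.42 ≈ 16.4 mm.

PW ≈ 16.4 mm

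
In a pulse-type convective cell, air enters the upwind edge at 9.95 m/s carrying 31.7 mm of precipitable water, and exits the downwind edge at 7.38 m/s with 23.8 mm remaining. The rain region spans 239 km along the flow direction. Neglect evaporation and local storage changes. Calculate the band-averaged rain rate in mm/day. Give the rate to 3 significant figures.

R ≈ 50.5 mm/day

Column moisture flux per unit crosswind length is F = V × PW.
Inflow: F_in = 9.95 × 31.7 = 315.415 mm·m/s
Outflow: F_out = 7.38 × 23.8 = 175.644 mm·m/s
Steady-state rate R = (F_in − F_out)/L = (315.415 − 175.644) / 239000 m = 5.848e-04 mm/s.
R = 5.848e-04 × 3600 × 24 = 50.5 mm/day.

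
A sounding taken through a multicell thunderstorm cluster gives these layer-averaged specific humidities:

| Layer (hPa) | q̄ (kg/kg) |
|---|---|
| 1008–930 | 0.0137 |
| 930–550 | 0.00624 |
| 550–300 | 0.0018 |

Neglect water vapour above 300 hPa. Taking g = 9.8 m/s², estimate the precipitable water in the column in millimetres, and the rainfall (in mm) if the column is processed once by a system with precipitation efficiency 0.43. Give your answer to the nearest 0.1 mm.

Precipitable water is the column-integrated vapour mass per unit area: PW = (1/g) Σ q̄ Δp, with q in kg/kg and Δp in Pa (1 kg/m² of water = 1 mm).
Layer 1008–930 hPa: Δp = 78 hPa = 7800 Pa, q̄ = 0.0137 kg/kg → 0.0137 × 7800 / 9.8 = 10.90 mm
Layer 930–550 hPa: Δp = 380 hPa = 38000 Pa, q̄ = 0.00624 kg/kg → 0.00624 × 38000 / 9.8 = 24.20 mm
Layer 550–300 hPa: Δp = 250 hPa = 25000 Pa, q̄ = 0.0018 kg/kg → 0.0018 × 25000 / 9.8 = 4.59 mm
PW = 10.90 + 24.20 + 4.59 = 39.69 ≈ 39.7 mm.
Rainfall = ε × PW = 0.43 × 39.7 = 17.1 mm.

PW ≈ 39.7 mm; rainfall ≈ 17.1 mm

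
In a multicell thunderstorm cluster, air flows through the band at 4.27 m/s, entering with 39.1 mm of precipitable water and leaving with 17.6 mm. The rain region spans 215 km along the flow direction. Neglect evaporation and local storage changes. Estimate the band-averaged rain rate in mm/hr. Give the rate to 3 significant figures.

R ≈ 1.54 mm/hr

Column moisture flux per unit crosswind length is F = V × PW.
Inflow: F_in = 4.27 × 39.1 = 166.957 mm·m/s
Outflow: F_out = 4.27 × 17.6 = 75.152 mm·m/s
Steady-state rate R = (F_in − F_out)/L = (166.957 − 75.152) / 215000 m = 4.270e-04 mm/s.
R = 4.270e-04 × 3600 = 1.54 mm/hr.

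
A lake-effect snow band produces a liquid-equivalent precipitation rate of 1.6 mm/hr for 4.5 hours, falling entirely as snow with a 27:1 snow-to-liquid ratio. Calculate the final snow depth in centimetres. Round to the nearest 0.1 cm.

snow depth ≈ 19.4 cm

Liquid-equivalent depth = 1.6 × 4.5 = 7.2 mm.
Snow depth = 7.2 mm × 27 = 194.4 mm = 19.4 cm.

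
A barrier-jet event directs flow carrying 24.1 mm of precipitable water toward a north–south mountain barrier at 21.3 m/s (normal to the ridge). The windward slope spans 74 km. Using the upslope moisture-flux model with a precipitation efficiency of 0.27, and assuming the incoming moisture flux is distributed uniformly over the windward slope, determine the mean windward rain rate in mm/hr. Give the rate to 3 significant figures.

Incoming column moisture flux per unit ridge length: F = V × PW = 21.3 × 24.1 = 513.33 mm·m/s.
Spread over the 74 km slope with efficiency ε = 0.27: R = ε·F/W = 0.27 × 513.33 / 74000 m = 1.873e-03 mm/s.
R = 1.873e-03 × 3600 = 6.74 mm/hr.

R ≈ 6.74 mm/hr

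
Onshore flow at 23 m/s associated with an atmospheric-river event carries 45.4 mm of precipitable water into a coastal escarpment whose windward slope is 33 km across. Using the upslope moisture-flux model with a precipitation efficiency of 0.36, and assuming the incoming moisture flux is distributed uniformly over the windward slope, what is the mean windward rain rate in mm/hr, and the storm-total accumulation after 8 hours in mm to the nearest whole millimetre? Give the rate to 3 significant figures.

R ≈ 41.0 mm/hr; total ≈ 328 mm

Incoming column moisture flux per unit ridge length: F = V × PW = 23 × 45.4 = 1044.2 mm·m/s.
Spread over the 33 km slope with efficiency ε = 0.36: R = ε·F/W = 0.36 × 1044.2 / 33000 m = 1.139e-02 mm/s.
R = 1.139e-02 × 3600 = 41.0 mm/hr.
Over 8 h: total = 41.0 × 8 = 328 mm.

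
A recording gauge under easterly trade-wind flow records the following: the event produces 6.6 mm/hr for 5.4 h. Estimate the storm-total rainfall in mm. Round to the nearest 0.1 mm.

Total = Σ Rᵢ Δtᵢ = 6.6 × 5.4
      = 35.64 = 35.6 mm.

total ≈ 35.6 mm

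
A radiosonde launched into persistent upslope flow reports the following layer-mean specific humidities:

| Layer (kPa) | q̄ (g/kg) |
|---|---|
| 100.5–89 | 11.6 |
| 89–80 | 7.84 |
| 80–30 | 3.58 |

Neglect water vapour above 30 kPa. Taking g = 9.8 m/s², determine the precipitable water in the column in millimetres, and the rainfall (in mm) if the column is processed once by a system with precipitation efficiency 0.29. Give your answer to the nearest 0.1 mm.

PW ≈ 39.1 mm; rainfall ≈ 11.3 mm

Precipitable water is the column-integrated vapour mass per unit area: PW = (1/g) Σ q̄ Δp, with q in kg/kg and Δp in Pa (1 kg/m² of water = 1 mm).
Layer 100.5–89 kPa: Δp = 115 hPa = 11500 Pa, q̄ = 0.0116 kg/kg → 0.0116 × 11500 / 9.8 = 13.61 mm
Layer 89–80 kPa: Δp = 90 hPa = 9000 Pa, q̄ = 0.00784 kg/kg → 0.00784 × 9000 / 9.8 = 7.20 mm
Layer 80–30 kPa: Δp = 500 hPa = 50000 Pa, q̄ = 0.00358 kg/kg → 0.00358 × 50000 / 9.8 = 18.27 mm
PW = 13.61 + 7.20 + 18.27 = 39.08 ≈ 39.1 mm.
Rainfall = ε × PW = 0.29 × 39.1 = 11.3 mm.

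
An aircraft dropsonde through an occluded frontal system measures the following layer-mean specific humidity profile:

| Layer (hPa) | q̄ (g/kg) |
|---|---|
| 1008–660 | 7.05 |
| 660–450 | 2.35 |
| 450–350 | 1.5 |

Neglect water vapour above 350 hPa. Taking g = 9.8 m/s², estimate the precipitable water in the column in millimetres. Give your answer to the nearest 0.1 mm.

Precipitable water is the column-integrated vapour mass per unit area: PW = (1/g) Σ q̄ Δp, with q in kg/kg and Δp in Pa (1 kg/m² of water = 1 mm).
Layer 1008–660 hPa: Δp = 348 hPa = 34800 Pa, q̄ = 0.00705 kg/kg → 0.00705 × 34800 / 9.8 = 25.03 mm
Layer 660–450 hPa: Δp = 210 hPa = 21000 Pa, q̄ = 0.00235 kg/kg → 0.00235 × 21000 / 9.8 = 5.04 mm
Layer 450–350 hPa: Δp = 100 hPa = 10000 Pa, q̄ = 0.0015 kg/kg → 0.0015 × 10000 / 9.8 = 1.53 mm
PW = 25.03 + 5.04 + 1.53 = 31.60 ≈ 31.6 mm.

PW ≈ 31.6 mm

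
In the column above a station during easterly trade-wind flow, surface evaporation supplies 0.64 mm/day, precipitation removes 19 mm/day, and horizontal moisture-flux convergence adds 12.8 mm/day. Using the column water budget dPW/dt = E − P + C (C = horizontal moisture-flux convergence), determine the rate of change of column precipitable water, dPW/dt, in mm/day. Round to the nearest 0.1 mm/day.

dPW/dt ≈ -5.6 mm/day

dPW/dt = E − P + C = 0.64 − 19 + (12.8) = -5.6 mm/day.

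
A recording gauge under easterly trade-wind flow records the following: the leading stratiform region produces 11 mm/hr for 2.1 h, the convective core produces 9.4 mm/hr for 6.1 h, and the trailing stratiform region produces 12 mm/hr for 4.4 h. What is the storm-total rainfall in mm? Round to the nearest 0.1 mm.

total ≈ 133.2 mm

Total = Σ Rᵢ Δtᵢ = 11 × 2.1 + 9.4 × 6.1 + 12 × 4.4
      = 23.1 + 57.34 + 52.8 = 133.2 mm.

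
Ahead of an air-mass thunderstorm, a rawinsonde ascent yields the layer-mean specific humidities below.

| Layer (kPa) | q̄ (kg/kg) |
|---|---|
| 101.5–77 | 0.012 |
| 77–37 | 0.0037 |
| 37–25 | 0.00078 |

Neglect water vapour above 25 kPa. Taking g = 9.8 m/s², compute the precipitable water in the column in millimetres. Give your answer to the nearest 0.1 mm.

PW ≈ 46.1 mm

Precipitable water is the column-integrated vapour mass per unit area: PW = (1/g) Σ q̄ Δp, with q in kg/kg and Δp in Pa (1 kg/m² of water = 1 mm).
Layer 101.5–77 kPa: Δp = 245 hPa = 24500 Pa, q̄ = 0.012 kg/kg → 0.012 × 24500 / 9.8 = 30.00 mm
Layer 77–37 kPa: Δp = 400 hPa = 40000 Pa, q̄ = 0.0037 kg/kg → 0.0037 × 40000 / 9.8 = 15.10 mm
Layer 37–25 kPa: Δp = 120 hPa = 12000 Pa, q̄ = 0.00078 kg/kg → 0.00078 × 12000 / 9.8 = 0.96 mm
PW = 30.00 + 15.10 + 0.96 = 46.06 ≈ 46.1 mm.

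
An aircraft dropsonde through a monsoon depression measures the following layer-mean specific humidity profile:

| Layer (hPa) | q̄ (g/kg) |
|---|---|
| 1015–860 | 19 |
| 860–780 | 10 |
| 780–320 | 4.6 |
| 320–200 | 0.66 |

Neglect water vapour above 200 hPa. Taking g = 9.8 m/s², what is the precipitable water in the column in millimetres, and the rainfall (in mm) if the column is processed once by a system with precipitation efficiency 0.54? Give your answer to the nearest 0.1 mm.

PW ≈ 60.6 mm; rainfall ≈ 32.7 mm

Precipitable water is the column-integrated vapour mass per unit area: PW = (1/g) Σ q̄ Δp, with q in kg/kg and Δp in Pa (1 kg/m² of water = 1 mm).
Layer 1015–860 hPa: Δp = 155 hPa = 15500 Pa, q̄ = 0.019 kg/kg → 0.019 × 15500 / 9.8 = 30.05 mm
Layer 860–780 hPa: Δp = 80 hPa = 8000 Pa, q̄ = 0.01 kg/kg → 0.01 × 8000 / 9.8 = 8.16 mm
Layer 780–320 hPa: Δp = 460 hPa = 46000 Pa, q̄ = 0.0046 kg/kg → 0.0046 × 46000 / 9.8 = 21.59 mm
Layer 320–200 hPa: Δp = 120 hPa = 12000 Pa, q̄ = 0.00066 kg/kg → 0.00066 × 12000 / 9.8 = 0.81 mm
PW = 30.05 + 8.16 + 21.59 + 0.81 = 60.61 ≈ 60.6 mm.
Rainfall = ε × PW = 0.54 × 60.6 = 32.7 mm.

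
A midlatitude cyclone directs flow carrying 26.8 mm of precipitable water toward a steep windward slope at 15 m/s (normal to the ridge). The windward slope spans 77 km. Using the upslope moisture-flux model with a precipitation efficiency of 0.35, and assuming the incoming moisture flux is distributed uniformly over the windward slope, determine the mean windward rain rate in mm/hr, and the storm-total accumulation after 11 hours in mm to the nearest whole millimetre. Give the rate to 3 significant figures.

Incoming column moisture flux per unit ridge length: F = V × PW = 15 × 26.8 = 402 mm·m/s.
Spread over the 77 km slope with efficiency ε = 0.35: R = ε·F/W = 0.35 × 402 / 77000 m = 1.827e-03 mm/s.
R = 1.827e-03 × 3600 = 6.58 mm/hr.
Over 11 h: total = 6.58 × 11 = 72.38 ≈ 72 mm.

R ≈ 6.58 mm/hr; total ≈ 72 mm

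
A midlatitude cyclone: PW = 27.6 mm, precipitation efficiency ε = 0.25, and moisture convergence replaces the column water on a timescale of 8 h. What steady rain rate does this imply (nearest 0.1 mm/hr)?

R ≈ 0.9 mm/hr

Each overturning extracts ε × PW = 0.25 × 27.6 = 6.9 mm.
Rate = ε·PW / τ = 6.9 / 8 h = 0.9 mm/hr.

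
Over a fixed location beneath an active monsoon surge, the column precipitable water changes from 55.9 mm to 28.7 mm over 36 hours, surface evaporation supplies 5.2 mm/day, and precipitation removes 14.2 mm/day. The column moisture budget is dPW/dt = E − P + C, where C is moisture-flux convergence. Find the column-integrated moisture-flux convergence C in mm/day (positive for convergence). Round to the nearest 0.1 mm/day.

C ≈ -9.1 mm/day

dPW/dt = (28.7 − 55.9) mm / (36/24 day) = -18.133 mm/day.
C = dPW/dt − E + P = (-18.133) − 5.2 + 14.2 = -9.1 mm/day.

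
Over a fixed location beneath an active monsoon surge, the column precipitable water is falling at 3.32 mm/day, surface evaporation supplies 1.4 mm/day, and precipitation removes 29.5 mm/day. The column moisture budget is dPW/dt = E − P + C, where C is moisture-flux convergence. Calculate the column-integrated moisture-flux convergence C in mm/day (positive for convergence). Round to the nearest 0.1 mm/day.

dPW/dt = -3.32 mm/day.
C = dPW/dt − E + P = (-3.32) − 1.4 + 29.5 = 24.8 mm/day.

C ≈ 24.8 mm/day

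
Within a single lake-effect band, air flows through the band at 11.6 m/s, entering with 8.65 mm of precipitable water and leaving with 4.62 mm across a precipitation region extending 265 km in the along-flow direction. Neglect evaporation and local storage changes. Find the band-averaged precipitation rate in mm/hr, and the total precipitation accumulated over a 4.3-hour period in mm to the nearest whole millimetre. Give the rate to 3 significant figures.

Column moisture flux per unit crosswind length is F = V × PW.
Inflow: F_in = 11.6 × 8.65 = 100.34 mm·m/s
Outflow: F_out = 11.6 × 4.62 = 53.592 mm·m/s
Steady-state rate R = (F_in − F_out)/L = (100.34 − 53.592) / 265000 m = 1.764e-04 mm/s.
R = 1.764e-04 × 3600 = 0.635 mm/hr.
Over 4.3 h: total = 0.635 × 4.3 = 2.7305 ≈ 3 mm.

R ≈ 0.635 mm/hr; total ≈ 3 mm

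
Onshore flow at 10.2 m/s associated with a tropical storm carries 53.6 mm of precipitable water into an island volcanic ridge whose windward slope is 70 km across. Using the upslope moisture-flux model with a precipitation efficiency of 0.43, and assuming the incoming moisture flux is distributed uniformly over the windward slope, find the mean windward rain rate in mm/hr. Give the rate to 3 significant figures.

R ≈ 12.1 mm/hr

Incoming column moisture flux per unit ridge length: F = V × PW = 10.2 × 53.6 = 546.72 mm·m/s.
Spread over the 70 km slope with efficiency ε = 0.43: R = ε·F/W = 0.43 × 546.72 / 70000 m = 3.358e-03 mm/s.
R = 3.358e-03 × 3600 = 12.1 mm/hr.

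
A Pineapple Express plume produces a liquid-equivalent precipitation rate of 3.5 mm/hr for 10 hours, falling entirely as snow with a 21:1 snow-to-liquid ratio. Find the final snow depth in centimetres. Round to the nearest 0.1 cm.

Liquid-equivalent depth = 3.5 × 10 = 35 mm.
Snow depth = 35 mm × 21 = 735 mm = 73.5 cm.

snow depth ≈ 73.5 cm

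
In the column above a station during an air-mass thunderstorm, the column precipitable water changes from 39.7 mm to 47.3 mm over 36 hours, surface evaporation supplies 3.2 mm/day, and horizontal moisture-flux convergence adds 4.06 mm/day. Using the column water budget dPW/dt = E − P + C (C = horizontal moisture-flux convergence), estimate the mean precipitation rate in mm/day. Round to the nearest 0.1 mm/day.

dPW/dt = (47.3 − 39.7) mm / (36/24 day) = +5.067 mm/day.
P = E + C − dPW/dt = 3.2 + (4.06) − (+5.067) = 2.2 mm/day.

P ≈ 2.2 mm/day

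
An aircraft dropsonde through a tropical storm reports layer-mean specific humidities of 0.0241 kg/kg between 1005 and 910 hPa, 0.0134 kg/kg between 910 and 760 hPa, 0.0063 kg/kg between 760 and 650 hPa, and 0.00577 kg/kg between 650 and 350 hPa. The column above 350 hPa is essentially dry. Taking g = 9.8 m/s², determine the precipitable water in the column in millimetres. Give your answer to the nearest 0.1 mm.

PW ≈ 68.6 mm

Precipitable water is the column-integrated vapour mass per unit area: PW = (1/g) Σ q̄ Δp, with q in kg/kg and Δp in Pa (1 kg/m² of water = 1 mm).
Layer 1005–910 hPa: Δp = 95 hPa = 9500 Pa, q̄ = 0.0241 kg/kg → 0.0241 × 9500 / 9.8 = 23.36 mm
Layer 910–760 hPa: Δp = 150 hPa = 15000 Pa, q̄ = 0.0134 kg/kg → 0.0134 × 15000 / 9.8 = 20.51 mm
Layer 760–650 hPa: Δp = 110 hPa = 11000 Pa, q̄ = 0.0063 kg/kg → 0.0063 × 11000 / 9.8 = 7.07 mm
Layer 650–350 hPa: Δp = 300 hPa = 30000 Pa, q̄ = 0.00577 kg/kg → 0.00577 × 30000 / 9.8 = 17.66 mm
PW = 23.36 + 20.51 + 7.07 + 17.66 = 68.60 ≈ 68.6 mm.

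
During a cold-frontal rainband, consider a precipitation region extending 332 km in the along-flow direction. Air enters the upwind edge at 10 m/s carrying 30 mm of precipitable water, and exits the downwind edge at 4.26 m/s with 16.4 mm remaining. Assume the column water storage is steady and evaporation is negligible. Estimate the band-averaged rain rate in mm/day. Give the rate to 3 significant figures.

Column moisture flux per unit crosswind length is F = V × PW.
Inflow: F_in = 10 × 30 = 300 mm·m/s
Outflow: F_out = 4.26 × 16.4 = 69.864 mm·m/s
Steady-state rate R = (F_in − F_out)/L = (300 − 69.864) / 332000 m = 6.932e-04 mm/s.
R = 6.932e-04 × 3600 × 24 = 59.9 mm/day.

R ≈ 59.9 mm/day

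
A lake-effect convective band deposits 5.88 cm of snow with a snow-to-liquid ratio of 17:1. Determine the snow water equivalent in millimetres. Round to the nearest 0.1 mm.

SWE ≈ 3.5 mm

SWE = snow depth / ratio = 5.88 cm / 17 = 0.346 cm = 3.5 mm.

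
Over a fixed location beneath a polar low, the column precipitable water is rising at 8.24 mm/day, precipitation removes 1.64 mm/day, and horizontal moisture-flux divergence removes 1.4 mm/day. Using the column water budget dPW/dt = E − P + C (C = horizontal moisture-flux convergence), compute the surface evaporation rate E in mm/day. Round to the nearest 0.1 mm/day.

dPW/dt = +8.24 mm/day.
E = dPW/dt + P − C = (+8.24) + 1.64 − (-1.4) = 11.3 mm/day.

E ≈ 11.3 mm/day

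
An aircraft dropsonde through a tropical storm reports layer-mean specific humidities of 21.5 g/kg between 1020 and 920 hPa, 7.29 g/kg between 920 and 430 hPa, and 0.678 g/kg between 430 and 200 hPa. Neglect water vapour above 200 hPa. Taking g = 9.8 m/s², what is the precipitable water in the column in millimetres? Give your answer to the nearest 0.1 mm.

Precipitable water is the column-integrated vapour mass per unit area: PW = (1/g) Σ q̄ Δp, with q in kg/kg and Δp in Pa (1 kg/m² of water = 1 mm).
Layer 1020–920 hPa: Δp = 100 hPa = 10000 Pa, q̄ = 0.0215 kg/kg → 0.0215 × 10000 / 9.8 = 21.94 mm
Layer 920–430 hPa: Δp = 490 hPa = 49000 Pa, q̄ = 0.00729 kg/kg → 0.00729 × 49000 / 9.8 = 36.45 mm
Layer 430–200 hPa: Δp = 230 hPa = 23000 Pa, q̄ = 0.000678 kg/kg → 0.000678 × 23000 / 9.8 = 1.59 mm
PW = 21.94 + 36.45 + 1.59 = 59.98 ≈ 60.0 mm.

PW ≈ 60.0 mm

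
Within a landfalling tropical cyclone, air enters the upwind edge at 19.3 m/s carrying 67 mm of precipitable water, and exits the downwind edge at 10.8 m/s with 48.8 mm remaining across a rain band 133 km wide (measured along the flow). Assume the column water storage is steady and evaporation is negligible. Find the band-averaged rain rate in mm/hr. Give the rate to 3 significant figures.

R ≈ 20.7 mm/hr

Column moisture flux per unit crosswind length is F = V × PW.
Inflow: F_in = 19.3 × 67 = 1293.1 mm·m/s
Outflow: F_out = 10.8 × 48.8 = 527.04 mm·m/s
Steady-state rate R = (F_in − F_out)/L = (1293.1 − 527.04) / 133000 m = 5.760e-03 mm/s.
R = 5.760e-03 × 3600 = 20.7 mm/hr.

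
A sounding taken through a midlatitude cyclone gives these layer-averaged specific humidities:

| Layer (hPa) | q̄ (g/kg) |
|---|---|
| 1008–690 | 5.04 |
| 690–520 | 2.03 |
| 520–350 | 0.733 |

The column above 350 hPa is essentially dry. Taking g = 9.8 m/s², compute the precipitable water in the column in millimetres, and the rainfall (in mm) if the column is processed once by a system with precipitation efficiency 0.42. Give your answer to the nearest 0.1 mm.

PW ≈ 21.1 mm; rainfall ≈ 8.9 mm

Precipitable water is the column-integrated vapour mass per unit area: PW = (1/g) Σ q̄ Δp, with q in kg/kg and Δp in Pa (1 kg/m² of water = 1 mm).
Layer 1008–690 hPa: Δp = 318 hPa = 31800 Pa, q̄ = 0.00504 kg/kg → 0.00504 × 31800 / 9.8 = 16.35 mm
Layer 690–520 hPa: Δp = 170 hPa = 17000 Pa, q̄ = 0.00203 kg/kg → 0.00203 × 17000 / 9.8 = 3.52 mm
Layer 520–350 hPa: Δp = 170 hPa = 17000 Pa, q̄ = 0.000733 kg/kg → 0.000733 × 17000 / 9.8 = 1.27 mm
PW = 16.35 + 3.52 + 1.27 = 21.14 ≈ 21.1 mm.
Rainfall = ε × PW = 0.42 × 21.1 = 8.9 mm.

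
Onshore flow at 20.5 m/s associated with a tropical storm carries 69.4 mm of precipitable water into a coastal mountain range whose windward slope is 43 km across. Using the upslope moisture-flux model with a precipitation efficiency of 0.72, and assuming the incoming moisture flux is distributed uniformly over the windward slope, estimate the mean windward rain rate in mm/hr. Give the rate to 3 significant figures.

Incoming column moisture flux per unit ridge length: F = V × PW = 20.5 × 69.4 = 1422.7 mm·m/s.
Spread over the 43 km slope with efficiency ε = 0.72: R = ε·F/W = 0.72 × 1422.7 / 43000 m = 2.382e-02 mm/s.
R = 2.382e-02 × 3600 = 85.8 mm/hr.

R ≈ 85.8 mm/hr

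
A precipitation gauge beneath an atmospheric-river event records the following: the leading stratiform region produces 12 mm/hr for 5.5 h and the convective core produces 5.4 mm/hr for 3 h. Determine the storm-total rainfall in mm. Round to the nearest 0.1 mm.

total ≈ 82.2 mm

Total = Σ Rᵢ Δtᵢ = 12 × 5.5 + 5.4 × 3
      = 66 + 16.2 = 82.2 mm.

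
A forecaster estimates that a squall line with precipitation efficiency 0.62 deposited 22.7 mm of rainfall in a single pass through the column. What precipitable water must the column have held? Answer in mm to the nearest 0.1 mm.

PW = rainfall / ε = 22.7 / 0.62 = 36.6 mm.

PW ≈ 36.6 mm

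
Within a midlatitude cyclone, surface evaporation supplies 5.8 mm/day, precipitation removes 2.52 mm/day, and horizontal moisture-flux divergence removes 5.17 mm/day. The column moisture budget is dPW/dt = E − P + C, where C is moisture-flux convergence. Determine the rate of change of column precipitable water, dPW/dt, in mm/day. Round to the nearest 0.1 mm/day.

dPW/dt ≈ -1.9 mm/day

dPW/dt = E − P + C = 5.8 − 2.52 + (-5.17) = -1.9 mm/day.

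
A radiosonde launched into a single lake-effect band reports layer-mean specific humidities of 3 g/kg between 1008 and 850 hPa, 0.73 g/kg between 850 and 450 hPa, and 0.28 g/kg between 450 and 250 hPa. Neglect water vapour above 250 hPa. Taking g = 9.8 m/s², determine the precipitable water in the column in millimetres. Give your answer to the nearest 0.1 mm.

PW ≈ 8.4 mm

Precipitable water is the column-integrated vapour mass per unit area: PW = (1/g) Σ q̄ Δp, with q in kg/kg and Δp in Pa (1 kg/m² of water = 1 mm).
Layer 1008–850 hPa: Δp = 158 hPa = 15800 Pa, q̄ = 0.003 kg/kg → 0.003 × 15800 / 9.8 = 4.84 mm
Layer 850–450 hPa: Δp = 400 hPa = 40000 Pa, q̄ = 0.00073 kg/kg → 0.00073 × 40000 / 9.8 = 2.98 mm
Layer 450–250 hPa: Δp = 200 hPa = 20000 Pa, q̄ = 0.00028 kg/kg → 0.00028 × 20000 / 9.8 = 0.57 mm
PW = 4.84 + 2.98 + 0.57 = 8.39 ≈ 8.4 mm.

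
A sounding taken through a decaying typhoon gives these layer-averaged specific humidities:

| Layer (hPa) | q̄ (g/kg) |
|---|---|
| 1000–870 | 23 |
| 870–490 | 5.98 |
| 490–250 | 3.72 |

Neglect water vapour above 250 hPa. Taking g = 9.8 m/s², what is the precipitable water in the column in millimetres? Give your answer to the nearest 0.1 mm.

Precipitable water is the column-integrated vapour mass per unit area: PW = (1/g) Σ q̄ Δp, with q in kg/kg and Δp in Pa (1 kg/m² of water = 1 mm).
Layer 1000–870 hPa: Δp = 130 hPa = 13000 Pa, q̄ = 0.023 kg/kg → 0.023 × 13000 / 9.8 = 30.51 mm
Layer 870–490 hPa: Δp = 380 hPa = 38000 Pa, q̄ = 0.00598 kg/kg → 0.00598 × 38000 / 9.8 = 23.19 mm
Layer 490–250 hPa: Δp = 240 hPa = 24000 Pa, q̄ = 0.00372 kg/kg → 0.00372 × 24000 / 9.8 = 9.11 mm
PW = 30.51 + 23.19 + 9.11 = 62.81 ≈ 62.8 mm.

PW ≈ 62.8 mm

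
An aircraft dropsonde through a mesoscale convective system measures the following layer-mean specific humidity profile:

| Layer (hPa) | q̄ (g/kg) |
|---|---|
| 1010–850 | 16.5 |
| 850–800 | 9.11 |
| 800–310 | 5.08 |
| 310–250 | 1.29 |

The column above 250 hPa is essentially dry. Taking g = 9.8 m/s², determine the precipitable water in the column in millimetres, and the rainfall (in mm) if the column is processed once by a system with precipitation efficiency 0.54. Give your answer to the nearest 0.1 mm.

PW ≈ 57.8 mm; rainfall ≈ 31.2 mm

Precipitable water is the column-integrated vapour mass per unit area: PW = (1/g) Σ q̄ Δp, with q in kg/kg and Δp in Pa (1 kg/m² of water = 1 mm).
Layer 1010–850 hPa: Δp = 160 hPa = 16000 Pa, q̄ = 0.0165 kg/kg → 0.0165 × 16000 / 9.8 = 26.94 mm
Layer 850–800 hPa: Δp = 50 hPa = 5000 Pa, q̄ = 0.00911 kg/kg → 0.00911 × 5000 / 9.8 = 4.65 mm
Layer 800–310 hPa: Δp = 490 hPa = 49000 Pa, q̄ = 0.00508 kg/kg → 0.00508 × 49000 / 9.8 = 25.40 mm
Layer 310–250 hPa: Δp = 60 hPa = 6000 Pa, q̄ = 0.00129 kg/kg → 0.00129 × 6000 / 9.8 = 0.79 mm
PW = 26.94 + 4.65 + 25.40 + 0.79 = 57.78 ≈ 57.8 mm.
Rainfall = ε × PW = 0.54 × 57.8 = 31.2 mm.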